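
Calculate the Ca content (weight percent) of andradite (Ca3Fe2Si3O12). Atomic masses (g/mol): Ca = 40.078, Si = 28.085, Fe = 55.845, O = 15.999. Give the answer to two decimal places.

23.66 weight percent

M(Ca3Fe2Si3O12) = 508.167 g/mol.
Ca contributes 3 × 40.078 = 120.234 g per mole.
120.234/508.167 = 0.2366 → 23.66%.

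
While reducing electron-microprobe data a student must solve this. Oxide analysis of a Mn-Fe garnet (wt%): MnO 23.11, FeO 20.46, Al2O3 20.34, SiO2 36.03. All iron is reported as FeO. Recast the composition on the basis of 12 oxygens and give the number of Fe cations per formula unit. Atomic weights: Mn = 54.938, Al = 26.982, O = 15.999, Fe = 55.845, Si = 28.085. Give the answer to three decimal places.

1.419 Fe apfu

MnO: 23.11/70.937 = 0.32578 mol → 0.32578 mol Mn, 0.32578 mol O.
FeO: 20.46/71.844 = 0.28478 mol → 0.28478 mol Fe, 0.28478 mol O.
Al2O3: 20.34/101.961 = 0.19949 mol → 0.39898 mol Al, 0.59847 mol O.
SiO2: 36.03/60.083 = 0.59967 mol → 0.59967 mol Si, 1.19934 mol O.
Total oxygen = 2.40837 mol. Normalization factor = 12/2.40837 = 4.98262.
Fe per 12 O = 0.28478 × 4.98262 = 1.419.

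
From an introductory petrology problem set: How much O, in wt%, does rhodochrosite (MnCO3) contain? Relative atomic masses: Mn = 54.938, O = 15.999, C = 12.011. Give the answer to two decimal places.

41.76 wt%

Molar mass of MnCO3: 1×54.938 + 1×12.011 + 3×15.999 = 114.946 g/mol.
Mass of O per formula unit: 3 × 15.999 = 47.997 g.
Weight fraction O = 47.997 / 114.946 = 0.4176.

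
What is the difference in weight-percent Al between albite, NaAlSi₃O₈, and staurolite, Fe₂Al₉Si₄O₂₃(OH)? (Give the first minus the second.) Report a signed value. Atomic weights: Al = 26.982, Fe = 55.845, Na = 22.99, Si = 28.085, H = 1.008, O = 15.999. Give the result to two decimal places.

-18.22 percentage points

Al in NaAlSi₃O₈: molar mass 262.219 g/mol; 1×26.982 = 26.982 g → 10.29 wt%.
Al in Fe₂Al₉Si₄O₂₃(OH): molar mass 851.852 g/mol; 9×26.982 = 242.838 g → 28.51 wt%.
Difference = 10.29 − 28.51 = -18.22 percentage points.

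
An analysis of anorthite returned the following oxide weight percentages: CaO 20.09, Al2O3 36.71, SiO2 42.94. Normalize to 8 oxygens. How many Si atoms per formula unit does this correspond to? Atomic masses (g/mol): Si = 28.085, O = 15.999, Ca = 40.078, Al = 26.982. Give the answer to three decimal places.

CaO: 20.09/56.077 = 0.35826 mol → 0.35826 mol Ca, 0.35826 mol O.
Al2O3: 36.71/101.961 = 0.36004 mol → 0.72008 mol Al, 1.08012 mol O.
SiO2: 42.94/60.083 = 0.71468 mol → 0.71468 mol Si, 1.42936 mol O.
Total oxygen = 2.86774 mol. Normalization factor = 8/2.86774 = 2.78965.
Si per 8 O = 0.71468 × 2.78965 = 1.994.

1.994 Si apfu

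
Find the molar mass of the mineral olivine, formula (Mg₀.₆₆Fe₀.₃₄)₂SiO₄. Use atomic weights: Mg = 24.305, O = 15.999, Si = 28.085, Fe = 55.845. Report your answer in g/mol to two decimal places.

162.14 g/mol

M = 1.32*24.305 + 0.68*55.845 + 1*28.085 + 4*15.999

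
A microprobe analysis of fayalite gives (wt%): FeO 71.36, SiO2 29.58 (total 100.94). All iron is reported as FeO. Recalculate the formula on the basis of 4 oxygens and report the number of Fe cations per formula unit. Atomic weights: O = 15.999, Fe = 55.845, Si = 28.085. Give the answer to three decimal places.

FeO (M=71.844): mol = 0.99326; Fe = 0.99326, O = 0.99326.
SiO2 (M=60.083): mol = 0.49232; Si = 0.49232, O = 0.98464.
ΣO = 1.97790; factor = 4/ΣO = 2.02235.
Fe apfu = 0.99326 × 2.02235 = 2.009.

2.009 Fe apfu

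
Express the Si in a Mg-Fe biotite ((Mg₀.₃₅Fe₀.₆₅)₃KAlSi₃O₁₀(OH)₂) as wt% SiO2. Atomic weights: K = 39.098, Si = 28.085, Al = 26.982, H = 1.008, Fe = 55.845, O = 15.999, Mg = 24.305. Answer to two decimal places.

M((Mg₀.₃₅Fe₀.₆₅)₃KAlSi₃O₁₀(OH)₂) = 478.757 g/mol; M(SiO2) = 60.083 g/mol.
Moles SiO2 per formula unit = 3 Si ÷ 1 = 3.0000.
SiO2 fraction = (3.0000 × 60.083) / 478.757 = 180.249/478.757 = 0.3765.

37.65 wt%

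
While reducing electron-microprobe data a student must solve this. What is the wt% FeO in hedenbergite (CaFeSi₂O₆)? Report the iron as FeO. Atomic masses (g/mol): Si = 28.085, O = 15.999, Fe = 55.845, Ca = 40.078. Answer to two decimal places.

Molar mass of CaFeSi₂O₆ = 1×40.078 + 1×55.845 + 2×28.085 + 6×15.999 = 248.087 g/mol.
Each formula unit contains 1 Fe, equivalent to 1/1 = 1.0000 mol FeO.
M(FeO) = 1×55.845 + 1×15.999 = 71.844 g/mol.
Mass of FeO per formula unit = 1.0000 × 71.844 = 71.844 g.
FeO wt% = 71.844 / 248.087 × 100 = 28.96%.

28.96 wt%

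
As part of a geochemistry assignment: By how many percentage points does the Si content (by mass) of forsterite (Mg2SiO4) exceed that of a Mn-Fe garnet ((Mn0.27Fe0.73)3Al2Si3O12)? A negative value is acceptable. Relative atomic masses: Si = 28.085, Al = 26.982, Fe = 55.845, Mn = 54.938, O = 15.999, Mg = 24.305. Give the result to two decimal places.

3.01 percentage points

Si in Mg2SiO4: molar mass 140.691 g/mol; 1×28.085 = 28.085 g → 19.96 wt%.
Si in (Mn0.27Fe0.73)3Al2Si3O12: molar mass 497.007 g/mol; 3×28.085 = 84.255 g → 16.95 wt%.
Difference = 19.96 − 16.95 = 3.01 percentage points.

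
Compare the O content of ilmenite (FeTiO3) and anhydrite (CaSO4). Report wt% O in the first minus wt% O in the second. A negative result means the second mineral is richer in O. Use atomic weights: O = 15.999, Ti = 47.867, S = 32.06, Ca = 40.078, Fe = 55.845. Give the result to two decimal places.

First mineral: 47.997 g O in 151.709 g formula = 31.64 wt% O.
Second mineral: 63.996 g O in 136.134 g formula = 47.01 wt% O.
31.64% − 47.01% gives a difference of -15.37 percentage points.

-15.37 percentage points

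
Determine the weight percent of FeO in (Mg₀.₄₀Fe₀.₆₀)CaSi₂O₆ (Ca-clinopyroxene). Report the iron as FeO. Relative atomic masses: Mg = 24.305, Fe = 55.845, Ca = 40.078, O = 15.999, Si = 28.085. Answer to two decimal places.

18.31 wt%

Formula mass = 235.471 g/mol.
0.60 Fe → 0.6000 mol FeO per formula unit; M(FeO) = 71.844, so FeO mass = 43.106 g.
43.106/235.471 × 100 = 18.31 wt%.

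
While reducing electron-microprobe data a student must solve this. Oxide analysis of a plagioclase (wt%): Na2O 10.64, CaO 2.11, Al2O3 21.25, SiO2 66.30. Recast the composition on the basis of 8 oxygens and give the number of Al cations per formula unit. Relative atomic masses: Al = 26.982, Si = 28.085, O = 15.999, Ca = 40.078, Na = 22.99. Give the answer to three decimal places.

Na2O (M=61.979): mol = 0.17167; Na = 0.34334, O = 0.17167.
CaO (M=56.077): mol = 0.03763; Ca = 0.03763, O = 0.03763.
Al2O3 (M=101.961): mol = 0.20841; Al = 0.41682, O = 0.62523.
SiO2 (M=60.083): mol = 1.10347; Si = 1.10347, O = 2.20694.
ΣO = 3.04147; factor = 8/ΣO = 2.63031.
Al apfu = 0.41682 × 2.63031 = 1.096.

1.096 Al apfu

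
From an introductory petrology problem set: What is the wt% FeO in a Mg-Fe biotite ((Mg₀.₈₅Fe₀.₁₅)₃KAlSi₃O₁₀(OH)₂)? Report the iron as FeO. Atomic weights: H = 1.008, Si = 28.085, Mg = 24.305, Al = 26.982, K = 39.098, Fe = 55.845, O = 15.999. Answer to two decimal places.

M((Mg₀.₈₅Fe₀.₁₅)₃KAlSi₃O₁₀(OH)₂) = 431.447 g/mol; M(FeO) = 71.844 g/mol.
Moles FeO per formula unit = 0.45 Fe ÷ 1 = 0.4500.
FeO fraction = (0.4500 × 71.844) / 431.447 = 32.330/431.447 = 0.0749.

7.49 wt%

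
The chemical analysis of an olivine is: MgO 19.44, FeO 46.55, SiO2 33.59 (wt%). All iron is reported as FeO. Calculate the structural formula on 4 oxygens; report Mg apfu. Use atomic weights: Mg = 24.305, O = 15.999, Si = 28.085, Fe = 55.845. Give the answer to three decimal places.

0.858 Mg apfu

MgO: 19.44/40.304 = 0.48233 mol → 0.48233 mol Mg, 0.48233 mol O.
FeO: 46.55/71.844 = 0.64793 mol → 0.64793 mol Fe, 0.64793 mol O.
SiO2: 33.59/60.083 = 0.55906 mol → 0.55906 mol Si, 1.11812 mol O.
Total oxygen = 2.24838 mol. Normalization factor = 4/2.24838 = 1.77906.
Mg per 4 O = 0.48233 × 1.77906 = 0.858.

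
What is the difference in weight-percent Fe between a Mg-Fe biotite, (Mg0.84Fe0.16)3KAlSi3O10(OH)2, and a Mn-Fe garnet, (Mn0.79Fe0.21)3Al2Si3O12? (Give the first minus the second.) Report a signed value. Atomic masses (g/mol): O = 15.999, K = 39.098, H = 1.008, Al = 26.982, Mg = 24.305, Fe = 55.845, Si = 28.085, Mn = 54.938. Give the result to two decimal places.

Fe in (Mg0.84Fe0.16)3KAlSi3O10(OH)2: molar mass 432.393 g/mol; 0.48×55.845 = 26.806 g → 6.20 wt%.
Fe in (Mn0.79Fe0.21)3Al2Si3O12: molar mass 495.592 g/mol; 0.63×55.845 = 35.182 g → 7.10 wt%.
Difference = 6.20 − 7.10 = -0.90 percentage points.

-0.90 percentage points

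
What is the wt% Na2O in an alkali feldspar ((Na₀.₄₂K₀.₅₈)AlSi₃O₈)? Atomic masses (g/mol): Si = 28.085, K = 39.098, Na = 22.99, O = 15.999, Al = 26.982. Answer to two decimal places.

M((Na₀.₄₂K₀.₅₈)AlSi₃O₈) = 271.562 g/mol; M(Na2O) = 61.979 g/mol.
Moles Na2O per formula unit = 0.42 Na ÷ 2 = 0.2100.
Na2O fraction = (0.2100 × 61.979) / 271.562 = 13.016/271.562 = 0.0479.

4.79 wt%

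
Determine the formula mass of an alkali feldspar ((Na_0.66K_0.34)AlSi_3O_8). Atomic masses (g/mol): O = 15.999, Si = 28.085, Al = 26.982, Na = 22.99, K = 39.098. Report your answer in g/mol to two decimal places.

267.70 g/mol

The formula mass is the sum 0.66·22.99 + 0.34·39.098 + 1·26.982 + 3·28.085 + 8·15.999.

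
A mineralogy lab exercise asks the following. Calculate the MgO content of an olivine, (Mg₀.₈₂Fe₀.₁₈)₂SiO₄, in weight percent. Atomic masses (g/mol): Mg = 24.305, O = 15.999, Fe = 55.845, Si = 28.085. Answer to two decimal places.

Molar mass of (Mg₀.₈₂Fe₀.₁₈)₂SiO₄ = 1.64*24.305 + 0.36*55.845 + 1*28.085 + 4*15.999 = 152.045 g/mol.
Each formula unit contains 1.64 Mg, equivalent to 1.64/1 = 1.6400 mol MgO.
M(MgO) = 1×24.305 + 1×15.999 = 40.304 g/mol.
Mass of MgO per formula unit = 1.6400 × 40.304 = 66.099 g.
MgO wt% = 66.099 / 152.045 × 100 = 43.47%.

43.47 wt%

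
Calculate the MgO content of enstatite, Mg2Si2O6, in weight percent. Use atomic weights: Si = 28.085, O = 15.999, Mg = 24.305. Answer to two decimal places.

Molar mass of Mg2Si2O6 = 2×24.305 + 2×28.085 + 6×15.999 = 200.774 g/mol.
Each formula unit contains 2 Mg, equivalent to 2/1 = 2.0000 mol MgO.
M(MgO) = 1×24.305 + 1×15.999 = 40.304 g/mol.
Mass of MgO per formula unit = 2.0000 × 40.304 = 80.608 g.
MgO wt% = 80.608 / 200.774 × 100 = 40.15%.

40.15 wt%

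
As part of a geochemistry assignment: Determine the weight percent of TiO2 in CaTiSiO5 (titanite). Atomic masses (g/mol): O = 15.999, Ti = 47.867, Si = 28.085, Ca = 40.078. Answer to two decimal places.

40.74 wt%

Molar mass of CaTiSiO5 = 1*40.078 + 1*47.867 + 1*28.085 + 5*15.999 = 196.025 g/mol.
Each formula unit contains 1 Ti, equivalent to 1/1 = 1.0000 mol TiO2.
M(TiO2) = 1×47.867 + 2×15.999 = 79.865 g/mol.
Mass of TiO2 per formula unit = 1.0000 × 79.865 = 79.865 g.
TiO2 wt% = 79.865 / 196.025 × 100 = 40.74%.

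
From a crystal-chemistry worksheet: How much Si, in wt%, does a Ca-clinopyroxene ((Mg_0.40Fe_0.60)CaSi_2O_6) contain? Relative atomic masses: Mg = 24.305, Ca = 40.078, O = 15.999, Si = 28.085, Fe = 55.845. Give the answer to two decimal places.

M((Mg_0.40Fe_0.60)CaSi_2O_6) = 235.471 g/mol.
Si contributes 2 × 28.085 = 56.170 g per mole.
56.170/235.471 = 0.2385 → 23.85%.

23.85 wt%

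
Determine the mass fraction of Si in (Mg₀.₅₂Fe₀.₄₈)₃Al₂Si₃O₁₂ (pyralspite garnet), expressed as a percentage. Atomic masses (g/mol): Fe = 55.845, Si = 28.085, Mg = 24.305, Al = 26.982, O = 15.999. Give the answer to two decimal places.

Molar mass of (Mg₀.₅₂Fe₀.₄₈)₃Al₂Si₃O₁₂: 1.56·24.305 + 1.44·55.845 + 2·26.982 + 3·28.085 + 12·15.999 = 448.540 g/mol.
Mass of Si per formula unit: 3 × 28.085 = 84.255 g.
Weight fraction Si = 84.255 / 448.540 = 0.1878.

18.78 weight percent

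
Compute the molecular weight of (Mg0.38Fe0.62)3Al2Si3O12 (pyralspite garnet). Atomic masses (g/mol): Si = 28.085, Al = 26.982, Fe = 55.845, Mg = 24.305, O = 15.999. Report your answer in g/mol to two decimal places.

461.79 g/mol

Mg: 1.14 × 24.305 = 27.7077
Fe: 1.86 × 55.845 = 103.8717
Al: 2 × 26.982 = 53.9640
Si: 3 × 28.085 = 84.2550
O: 12 × 15.999 = 191.9880
Summing the contributions gives the formula mass.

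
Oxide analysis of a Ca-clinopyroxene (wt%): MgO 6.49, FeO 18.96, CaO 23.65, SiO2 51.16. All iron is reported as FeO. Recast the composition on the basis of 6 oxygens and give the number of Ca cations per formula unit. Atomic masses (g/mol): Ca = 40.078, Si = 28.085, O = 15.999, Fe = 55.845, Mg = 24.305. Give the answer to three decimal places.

6.49 wt% MgO ÷ 40.304 g/mol = 0.16103 mol, giving 0.16103 Mg and 0.16103 O.
18.96 wt% FeO ÷ 71.844 g/mol = 0.26391 mol, giving 0.26391 Fe and 0.26391 O.
23.65 wt% CaO ÷ 56.077 g/mol = 0.42174 mol, giving 0.42174 Ca and 0.42174 O.
51.16 wt% SiO2 ÷ 60.083 g/mol = 0.85149 mol, giving 0.85149 Si and 1.70298 O.
Oxygen sums to 2.54966; scaling by 6/2.54966 = 2.35325 puts the formula on 6 O.
Ca: 0.42174 × 2.35325 = 0.992 atoms per formula unit.

0.992 Ca apfu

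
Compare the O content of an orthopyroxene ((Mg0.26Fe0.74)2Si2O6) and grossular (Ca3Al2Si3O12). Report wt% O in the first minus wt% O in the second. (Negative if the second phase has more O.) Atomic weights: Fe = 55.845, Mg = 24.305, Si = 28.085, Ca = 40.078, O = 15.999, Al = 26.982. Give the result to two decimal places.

First mineral: 95.994 g O in 247.453 g formula = 38.79 wt% O.
Second mineral: 191.988 g O in 450.441 g formula = 42.62 wt% O.
38.79% − 42.62% gives a difference of -3.83 percentage points.

-3.83 percentage points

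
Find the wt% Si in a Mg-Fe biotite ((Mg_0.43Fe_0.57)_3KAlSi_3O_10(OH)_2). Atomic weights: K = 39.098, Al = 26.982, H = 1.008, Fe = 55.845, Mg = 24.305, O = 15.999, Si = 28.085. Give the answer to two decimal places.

17.88 mass %

Formula mass = 1.29·24.305 + 1.71·55.845 + 1·39.098 + 1·26.982 + 3·28.085 + 12·15.999 + 2·1.008 = 471.187 g/mol, of which 84.255 g is Si.
So Si makes up 84.255/471.187 = 0.1788 of the mass, i.e. 17.88%.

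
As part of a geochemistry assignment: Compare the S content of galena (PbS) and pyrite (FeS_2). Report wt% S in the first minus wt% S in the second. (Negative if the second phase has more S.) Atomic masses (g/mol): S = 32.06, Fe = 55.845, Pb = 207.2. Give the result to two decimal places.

First mineral: 32.060 g S in 239.260 g formula = 13.40 wt% S.
Second mineral: 64.120 g S in 119.965 g formula = 53.45 wt% S.
13.40% − 53.45% gives a difference of -40.05 percentage points.

-40.05 percentage points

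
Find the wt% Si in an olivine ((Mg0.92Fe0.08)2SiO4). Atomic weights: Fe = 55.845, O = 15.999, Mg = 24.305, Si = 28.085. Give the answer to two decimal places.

M((Mg0.92Fe0.08)2SiO4) = 145.737 g/mol.
Si contributes 1 × 28.085 = 28.085 g per mole.
28.085/145.737 = 0.1927 → 19.27%.

19.27 weight percent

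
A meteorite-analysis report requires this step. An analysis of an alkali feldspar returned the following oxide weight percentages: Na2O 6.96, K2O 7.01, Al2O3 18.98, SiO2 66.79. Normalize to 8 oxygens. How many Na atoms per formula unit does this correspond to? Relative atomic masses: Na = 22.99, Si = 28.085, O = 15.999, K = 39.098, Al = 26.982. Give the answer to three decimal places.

6.96 wt% Na2O ÷ 61.979 g/mol = 0.11230 mol, giving 0.22460 Na and 0.11230 O.
7.01 wt% K2O ÷ 94.195 g/mol = 0.07442 mol, giving 0.14884 K and 0.07442 O.
18.98 wt% Al2O3 ÷ 101.961 g/mol = 0.18615 mol, giving 0.37230 Al and 0.55845 O.
66.79 wt% SiO2 ÷ 60.083 g/mol = 1.11163 mol, giving 1.11163 Si and 2.22326 O.
Oxygen sums to 2.96843; scaling by 8/2.96843 = 2.69503 puts the formula on 8 O.
Na: 0.22460 × 2.69503 = 0.605 atoms per formula unit.

0.605 Na apfu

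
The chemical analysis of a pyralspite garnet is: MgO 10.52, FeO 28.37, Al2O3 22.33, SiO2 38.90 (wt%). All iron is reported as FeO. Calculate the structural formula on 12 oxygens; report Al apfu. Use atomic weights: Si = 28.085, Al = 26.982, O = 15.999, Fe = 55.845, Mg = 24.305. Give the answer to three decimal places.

2.016 Al apfu

MgO: 10.52/40.304 = 0.26102 mol → 0.26102 mol Mg, 0.26102 mol O.
FeO: 28.37/71.844 = 0.39488 mol → 0.39488 mol Fe, 0.39488 mol O.
Al2O3: 22.33/101.961 = 0.21901 mol → 0.43802 mol Al, 0.65703 mol O.
SiO2: 38.90/60.083 = 0.64744 mol → 0.64744 mol Si, 1.29488 mol O.
Total oxygen = 2.60781 mol. Normalization factor = 12/2.60781 = 4.60156.
Al per 12 O = 0.43802 × 4.60156 = 2.016.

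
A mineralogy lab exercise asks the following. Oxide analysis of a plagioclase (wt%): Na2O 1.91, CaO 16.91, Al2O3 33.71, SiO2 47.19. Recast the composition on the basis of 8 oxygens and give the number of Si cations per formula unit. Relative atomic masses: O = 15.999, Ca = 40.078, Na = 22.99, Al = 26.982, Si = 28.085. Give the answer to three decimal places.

2.170 Si apfu

Na2O: 1.91/61.979 = 0.03082 mol → 0.06164 mol Na, 0.03082 mol O.
CaO: 16.91/56.077 = 0.30155 mol → 0.30155 mol Ca, 0.30155 mol O.
Al2O3: 33.71/101.961 = 0.33062 mol → 0.66124 mol Al, 0.99186 mol O.
SiO2: 47.19/60.083 = 0.78541 mol → 0.78541 mol Si, 1.57082 mol O.
Total oxygen = 2.89505 mol. Normalization factor = 8/2.89505 = 2.76334.
Si per 8 O = 0.78541 × 2.76334 = 2.170.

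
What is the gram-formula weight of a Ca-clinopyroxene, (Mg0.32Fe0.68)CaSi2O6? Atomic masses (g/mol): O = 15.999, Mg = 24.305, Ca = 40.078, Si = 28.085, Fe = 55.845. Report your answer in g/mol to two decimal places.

M = 0.32*24.305 + 0.68*55.845 + 1*40.078 + 2*28.085 + 6*15.999

237.99 g/mol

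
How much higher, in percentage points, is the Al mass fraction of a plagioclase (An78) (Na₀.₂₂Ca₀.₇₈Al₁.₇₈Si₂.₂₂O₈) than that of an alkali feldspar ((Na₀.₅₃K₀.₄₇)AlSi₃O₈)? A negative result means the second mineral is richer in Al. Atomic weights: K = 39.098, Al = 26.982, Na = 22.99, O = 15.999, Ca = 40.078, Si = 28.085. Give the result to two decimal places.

7.48 percentage points

First mineral: 48.028 g Al in 274.687 g formula = 17.48 wt% Al.
Second mineral: 26.982 g Al in 269.790 g formula = 10.00 wt% Al.
17.48% − 10.00% gives a difference of 7.48 percentage points.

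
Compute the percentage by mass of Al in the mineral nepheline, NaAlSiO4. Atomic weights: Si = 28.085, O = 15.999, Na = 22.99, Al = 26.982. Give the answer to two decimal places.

18.99 mass %

M(NaAlSiO4) = 142.053 g/mol.
Al contributes 1 × 26.982 = 26.982 g per mole.
26.982/142.053 = 0.1899 → 18.99%.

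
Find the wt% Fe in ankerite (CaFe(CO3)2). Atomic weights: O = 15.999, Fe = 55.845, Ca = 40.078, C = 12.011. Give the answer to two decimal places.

Formula mass = 1*40.078 + 1*55.845 + 2*12.011 + 6*15.999 = 215.939 g/mol, of which 55.845 g is Fe.
So Fe makes up 55.845/215.939 = 0.2586 of the mass, i.e. 25.86%.

25.86 mass %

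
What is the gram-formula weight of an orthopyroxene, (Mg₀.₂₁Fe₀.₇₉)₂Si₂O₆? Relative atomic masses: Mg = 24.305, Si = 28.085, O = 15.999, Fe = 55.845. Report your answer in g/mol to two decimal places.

Mg: 0.42 × 24.305 = 10.2081
Fe: 1.58 × 55.845 = 88.2351
Si: 2 × 28.085 = 56.1700
O: 6 × 15.999 = 95.9940
Summing the contributions gives the formula mass.

250.61 g/mol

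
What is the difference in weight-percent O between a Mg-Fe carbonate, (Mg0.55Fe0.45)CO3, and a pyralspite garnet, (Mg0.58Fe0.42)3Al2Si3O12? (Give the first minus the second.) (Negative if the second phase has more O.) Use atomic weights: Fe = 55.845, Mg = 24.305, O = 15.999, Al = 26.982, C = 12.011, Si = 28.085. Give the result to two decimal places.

5.37 percentage points

O in (Mg0.55Fe0.45)CO3: molar mass 98.506 g/mol; 3×15.999 = 47.997 g → 48.72 wt%.
O in (Mg0.58Fe0.42)3Al2Si3O12: molar mass 442.862 g/mol; 12×15.999 = 191.988 g → 43.35 wt%.
Difference = 48.72 − 43.35 = 5.37 percentage points.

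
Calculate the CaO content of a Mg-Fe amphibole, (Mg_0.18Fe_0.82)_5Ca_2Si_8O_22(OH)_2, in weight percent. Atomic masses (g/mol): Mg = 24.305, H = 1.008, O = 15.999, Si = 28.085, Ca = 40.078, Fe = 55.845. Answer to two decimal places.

Molar mass of (Mg_0.18Fe_0.82)_5Ca_2Si_8O_22(OH)_2 = 0.90×24.305 + 4.10×55.845 + 2×40.078 + 8×28.085 + 24×15.999 + 2×1.008 = 941.667 g/mol.
Each formula unit contains 2 Ca, equivalent to 2/1 = 2.0000 mol CaO.
M(CaO) = 1×40.078 + 1×15.999 = 56.077 g/mol.
Mass of CaO per formula unit = 2.0000 × 56.077 = 112.154 g.
CaO wt% = 112.154 / 941.667 × 100 = 11.91%.

11.91 wt%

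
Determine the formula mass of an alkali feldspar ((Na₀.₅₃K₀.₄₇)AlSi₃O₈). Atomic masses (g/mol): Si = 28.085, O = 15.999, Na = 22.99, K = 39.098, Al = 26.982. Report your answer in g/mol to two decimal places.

The formula mass is the sum 0.53×22.99 + 0.47×39.098 + 1×26.982 + 3×28.085 + 8×15.999.

269.79 g/mol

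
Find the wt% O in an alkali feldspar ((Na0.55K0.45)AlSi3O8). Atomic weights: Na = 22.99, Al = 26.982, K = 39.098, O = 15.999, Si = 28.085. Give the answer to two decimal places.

M((Na0.55K0.45)AlSi3O8) = 269.468 g/mol.
O contributes 8 × 15.999 = 127.992 g per mole.
127.992/269.468 = 0.4750 → 47.50%.

47.50 weight percent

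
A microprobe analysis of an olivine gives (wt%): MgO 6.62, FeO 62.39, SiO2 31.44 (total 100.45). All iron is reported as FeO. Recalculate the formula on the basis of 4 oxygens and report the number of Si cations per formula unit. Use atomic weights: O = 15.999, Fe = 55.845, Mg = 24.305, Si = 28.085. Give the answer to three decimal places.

1.007 Si apfu

MgO (M=40.304): mol = 0.16425; Mg = 0.16425, O = 0.16425.
FeO (M=71.844): mol = 0.86841; Fe = 0.86841, O = 0.86841.
SiO2 (M=60.083): mol = 0.52328; Si = 0.52328, O = 1.04656.
ΣO = 2.07922; factor = 4/ΣO = 1.92380.
Si apfu = 0.52328 × 1.92380 = 1.007.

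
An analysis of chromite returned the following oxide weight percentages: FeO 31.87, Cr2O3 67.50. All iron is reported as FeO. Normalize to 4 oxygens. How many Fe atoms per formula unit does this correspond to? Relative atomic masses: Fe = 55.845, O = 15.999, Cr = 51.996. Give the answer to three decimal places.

0.999 Fe apfu

FeO (M=71.844): mol = 0.44360; Fe = 0.44360, O = 0.44360.
Cr2O3 (M=151.989): mol = 0.44411; Cr = 0.88822, O = 1.33233.
ΣO = 1.77593; factor = 4/ΣO = 2.25234.
Fe apfu = 0.44360 × 2.25234 = 0.999.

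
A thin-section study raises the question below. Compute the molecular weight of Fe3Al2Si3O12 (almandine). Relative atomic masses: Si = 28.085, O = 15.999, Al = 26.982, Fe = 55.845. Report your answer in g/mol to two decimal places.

497.74 g/mol

The formula mass is the sum 3×55.845 + 2×26.982 + 3×28.085 + 12×15.999.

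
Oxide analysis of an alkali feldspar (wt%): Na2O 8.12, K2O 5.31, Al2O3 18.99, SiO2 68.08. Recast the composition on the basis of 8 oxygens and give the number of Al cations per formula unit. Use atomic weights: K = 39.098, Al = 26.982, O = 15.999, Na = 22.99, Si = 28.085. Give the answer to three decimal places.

8.12 wt% Na2O ÷ 61.979 g/mol = 0.13101 mol, giving 0.26202 Na and 0.13101 O.
5.31 wt% K2O ÷ 94.195 g/mol = 0.05637 mol, giving 0.11274 K and 0.05637 O.
18.99 wt% Al2O3 ÷ 101.961 g/mol = 0.18625 mol, giving 0.37250 Al and 0.55875 O.
68.08 wt% SiO2 ÷ 60.083 g/mol = 1.13310 mol, giving 1.13310 Si and 2.26620 O.
Oxygen sums to 3.01233; scaling by 8/3.01233 = 2.65575 puts the formula on 8 O.
Al: 0.37250 × 2.65575 = 0.989 atoms per formula unit.

0.989 Al apfu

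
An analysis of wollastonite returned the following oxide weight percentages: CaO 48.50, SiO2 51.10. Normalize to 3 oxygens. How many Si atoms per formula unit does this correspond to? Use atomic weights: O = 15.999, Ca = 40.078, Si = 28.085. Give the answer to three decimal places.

0.994 Si apfu

CaO: 48.50/56.077 = 0.86488 mol → 0.86488 mol Ca, 0.86488 mol O.
SiO2: 51.10/60.083 = 0.85049 mol → 0.85049 mol Si, 1.70098 mol O.
Total oxygen = 2.56586 mol. Normalization factor = 3/2.56586 = 1.16920.
Si per 3 O = 0.85049 × 1.16920 = 0.994.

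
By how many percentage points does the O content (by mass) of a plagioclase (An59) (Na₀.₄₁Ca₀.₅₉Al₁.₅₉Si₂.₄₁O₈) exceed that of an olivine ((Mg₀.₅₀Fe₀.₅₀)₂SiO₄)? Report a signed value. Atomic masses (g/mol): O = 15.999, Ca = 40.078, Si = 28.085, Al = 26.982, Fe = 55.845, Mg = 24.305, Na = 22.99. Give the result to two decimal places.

9.96 percentage points

First mineral: 127.992 g O in 271.650 g formula = 47.12 wt% O.
Second mineral: 63.996 g O in 172.231 g formula = 37.16 wt% O.
47.12% − 37.16% gives a difference of 9.96 percentage points.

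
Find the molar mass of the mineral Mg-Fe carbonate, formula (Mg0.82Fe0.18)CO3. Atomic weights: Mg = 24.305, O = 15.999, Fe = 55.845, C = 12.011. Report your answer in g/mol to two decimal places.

M = 0.82×24.305 + 0.18×55.845 + 1×12.011 + 3×15.999

89.99 g/mol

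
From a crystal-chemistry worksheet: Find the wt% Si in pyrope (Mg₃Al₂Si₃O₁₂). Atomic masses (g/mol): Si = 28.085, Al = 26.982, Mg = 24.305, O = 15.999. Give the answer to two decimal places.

20.90 wt%

Molar mass of Mg₃Al₂Si₃O₁₂: 3×24.305 + 2×26.982 + 3×28.085 + 12×15.999 = 403.122 g/mol.
Mass of Si per formula unit: 3 × 28.085 = 84.255 g.
Weight fraction Si = 84.255 / 403.122 = 0.2090.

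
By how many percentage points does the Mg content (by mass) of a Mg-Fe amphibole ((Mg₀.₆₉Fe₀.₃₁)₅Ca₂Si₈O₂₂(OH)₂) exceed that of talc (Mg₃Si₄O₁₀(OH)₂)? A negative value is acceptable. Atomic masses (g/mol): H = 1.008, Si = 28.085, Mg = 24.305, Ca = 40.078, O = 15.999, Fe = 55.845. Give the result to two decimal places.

-9.49 percentage points

First mineral: 83.852 g Mg in 861.240 g formula = 9.74 wt% Mg.
Second mineral: 72.915 g Mg in 379.259 g formula = 19.23 wt% Mg.
9.74% − 19.23% gives a difference of -9.49 percentage points.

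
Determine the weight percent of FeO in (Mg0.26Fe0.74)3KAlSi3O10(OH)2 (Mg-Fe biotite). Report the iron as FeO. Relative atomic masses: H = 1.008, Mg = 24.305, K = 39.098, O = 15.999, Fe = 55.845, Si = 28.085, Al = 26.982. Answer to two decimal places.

Formula mass = 487.273 g/mol.
2.22 Fe → 2.2200 mol FeO per formula unit; M(FeO) = 71.844, so FeO mass = 159.494 g.
159.494/487.273 × 100 = 32.73 wt%.

32.73 wt%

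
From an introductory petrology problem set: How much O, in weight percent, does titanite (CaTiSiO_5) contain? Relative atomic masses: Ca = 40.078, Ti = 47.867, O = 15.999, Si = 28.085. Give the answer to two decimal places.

40.81 weight percent

Molar mass of CaTiSiO_5: 1·40.078 + 1·47.867 + 1·28.085 + 5·15.999 = 196.025 g/mol.
Mass of O per formula unit: 5 × 15.999 = 79.995 g.
Weight fraction O = 79.995 / 196.025 = 0.4081.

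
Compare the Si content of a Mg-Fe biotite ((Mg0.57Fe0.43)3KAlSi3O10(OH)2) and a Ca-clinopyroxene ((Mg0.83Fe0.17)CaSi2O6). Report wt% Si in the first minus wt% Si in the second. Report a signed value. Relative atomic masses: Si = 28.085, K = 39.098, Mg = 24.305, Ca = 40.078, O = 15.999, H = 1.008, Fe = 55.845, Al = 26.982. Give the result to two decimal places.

-6.91 percentage points

First mineral: 84.255 g Si in 457.941 g formula = 18.40 wt% Si.
Second mineral: 56.170 g Si in 221.909 g formula = 25.31 wt% Si.
18.40% − 25.31% gives a difference of -6.91 percentage points.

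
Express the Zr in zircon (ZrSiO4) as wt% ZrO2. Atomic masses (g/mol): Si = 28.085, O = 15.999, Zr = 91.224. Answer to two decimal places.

67.22 wt%

Molar mass of ZrSiO4 = 1*91.224 + 1*28.085 + 4*15.999 = 183.305 g/mol.
Each formula unit contains 1 Zr, equivalent to 1/1 = 1.0000 mol ZrO2.
M(ZrO2) = 1×91.224 + 2×15.999 = 123.222 g/mol.
Mass of ZrO2 per formula unit = 1.0000 × 123.222 = 123.222 g.
ZrO2 wt% = 123.222 / 183.305 × 100 = 67.22%.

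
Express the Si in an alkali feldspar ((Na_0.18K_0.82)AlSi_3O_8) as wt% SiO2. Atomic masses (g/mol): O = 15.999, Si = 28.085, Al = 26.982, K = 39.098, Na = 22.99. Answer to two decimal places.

65.44 wt%

Formula mass = 275.428 g/mol.
3 Si → 3.0000 mol SiO2 per formula unit; M(SiO2) = 60.083, so SiO2 mass = 180.249 g.
180.249/275.428 × 100 = 65.44 wt%.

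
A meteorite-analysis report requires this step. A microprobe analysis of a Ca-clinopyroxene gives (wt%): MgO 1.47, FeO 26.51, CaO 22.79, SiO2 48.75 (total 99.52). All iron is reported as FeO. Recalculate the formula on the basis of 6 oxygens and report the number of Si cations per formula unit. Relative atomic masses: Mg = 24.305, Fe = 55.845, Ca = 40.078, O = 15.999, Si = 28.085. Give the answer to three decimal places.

2.000 Si apfu

MgO (M=40.304): mol = 0.03647; Mg = 0.03647, O = 0.03647.
FeO (M=71.844): mol = 0.36899; Fe = 0.36899, O = 0.36899.
CaO (M=56.077): mol = 0.40641; Ca = 0.40641, O = 0.40641.
SiO2 (M=60.083): mol = 0.81138; Si = 0.81138, O = 1.62276.
ΣO = 2.43463; factor = 6/ΣO = 2.46444.
Si apfu = 0.81138 × 2.46444 = 2.000.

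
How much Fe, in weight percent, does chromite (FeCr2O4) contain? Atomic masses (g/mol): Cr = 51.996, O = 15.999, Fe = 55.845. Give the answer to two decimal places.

Molar mass of FeCr2O4: 1·55.845 + 2·51.996 + 4·15.999 = 223.833 g/mol.
Mass of Fe per formula unit: 1 × 55.845 = 55.845 g.
Weight fraction Fe = 55.845 / 223.833 = 0.2495.

24.95 weight percent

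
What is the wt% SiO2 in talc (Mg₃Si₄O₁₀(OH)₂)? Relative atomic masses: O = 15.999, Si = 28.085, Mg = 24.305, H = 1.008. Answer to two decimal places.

63.37 wt%

Molar mass of Mg₃Si₄O₁₀(OH)₂ = 3*24.305 + 4*28.085 + 12*15.999 + 2*1.008 = 379.259 g/mol.
Each formula unit contains 4 Si, equivalent to 4/1 = 4.0000 mol SiO2.
M(SiO2) = 1×28.085 + 2×15.999 = 60.083 g/mol.
Mass of SiO2 per formula unit = 4.0000 × 60.083 = 240.332 g.
SiO2 wt% = 240.332 / 379.259 × 100 = 63.37%.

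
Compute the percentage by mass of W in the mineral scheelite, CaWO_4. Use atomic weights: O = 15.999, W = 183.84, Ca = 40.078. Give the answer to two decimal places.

63.85 weight percent

M(CaWO_4) = 287.914 g/mol.
W contributes 1 × 183.84 = 183.840 g per mole.
183.840/287.914 = 0.6385 → 63.85%.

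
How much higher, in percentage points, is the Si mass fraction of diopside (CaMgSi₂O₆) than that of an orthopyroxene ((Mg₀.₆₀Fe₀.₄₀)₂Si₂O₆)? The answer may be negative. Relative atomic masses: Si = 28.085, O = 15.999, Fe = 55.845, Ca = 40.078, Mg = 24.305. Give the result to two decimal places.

First mineral: 56.170 g Si in 216.547 g formula = 25.94 wt% Si.
Second mineral: 56.170 g Si in 226.006 g formula = 24.85 wt% Si.
25.94% − 24.85% gives a difference of 1.09 percentage points.

1.09 percentage points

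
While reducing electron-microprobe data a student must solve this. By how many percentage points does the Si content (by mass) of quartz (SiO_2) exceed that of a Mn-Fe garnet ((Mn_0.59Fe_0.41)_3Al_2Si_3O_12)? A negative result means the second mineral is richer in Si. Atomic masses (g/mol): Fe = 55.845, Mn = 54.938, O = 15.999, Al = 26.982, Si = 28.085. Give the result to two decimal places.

First mineral: 28.085 g Si in 60.083 g formula = 46.74 wt% Si.
Second mineral: 84.255 g Si in 496.137 g formula = 16.98 wt% Si.
46.74% − 16.98% gives a difference of 29.76 percentage points.

29.76 percentage points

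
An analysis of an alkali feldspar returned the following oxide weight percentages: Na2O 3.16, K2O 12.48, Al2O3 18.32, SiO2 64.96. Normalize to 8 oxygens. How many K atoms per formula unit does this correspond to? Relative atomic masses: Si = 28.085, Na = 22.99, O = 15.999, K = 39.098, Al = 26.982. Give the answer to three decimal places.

3.16 wt% Na2O ÷ 61.979 g/mol = 0.05099 mol, giving 0.10198 Na and 0.05099 O.
12.48 wt% K2O ÷ 94.195 g/mol = 0.13249 mol, giving 0.26498 K and 0.13249 O.
18.32 wt% Al2O3 ÷ 101.961 g/mol = 0.17968 mol, giving 0.35936 Al and 0.53904 O.
64.96 wt% SiO2 ÷ 60.083 g/mol = 1.08117 mol, giving 1.08117 Si and 2.16234 O.
Oxygen sums to 2.88486; scaling by 8/2.88486 = 2.77310 puts the formula on 8 O.
K: 0.26498 × 2.77310 = 0.735 atoms per formula unit.

0.735 K apfu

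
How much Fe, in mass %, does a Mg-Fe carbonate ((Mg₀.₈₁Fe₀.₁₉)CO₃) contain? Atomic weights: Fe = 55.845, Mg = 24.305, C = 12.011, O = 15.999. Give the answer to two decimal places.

Molar mass of (Mg₀.₈₁Fe₀.₁₉)CO₃: 0.81×24.305 + 0.19×55.845 + 1×12.011 + 3×15.999 = 90.306 g/mol.
Mass of Fe per formula unit: 0.19 × 55.845 = 10.611 g.
Weight fraction Fe = 10.611 / 90.306 = 0.1175.

11.75 mass %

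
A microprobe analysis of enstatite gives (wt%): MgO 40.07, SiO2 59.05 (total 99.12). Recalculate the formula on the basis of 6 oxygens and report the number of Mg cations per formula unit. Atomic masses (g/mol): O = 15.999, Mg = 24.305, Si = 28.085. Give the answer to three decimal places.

40.07 wt% MgO ÷ 40.304 g/mol = 0.99419 mol, giving 0.99419 Mg and 0.99419 O.
59.05 wt% SiO2 ÷ 60.083 g/mol = 0.98281 mol, giving 0.98281 Si and 1.96562 O.
Oxygen sums to 2.95981; scaling by 6/2.95981 = 2.02716 puts the formula on 6 O.
Mg: 0.99419 × 2.02716 = 2.015 atoms per formula unit.

2.015 Mg apfu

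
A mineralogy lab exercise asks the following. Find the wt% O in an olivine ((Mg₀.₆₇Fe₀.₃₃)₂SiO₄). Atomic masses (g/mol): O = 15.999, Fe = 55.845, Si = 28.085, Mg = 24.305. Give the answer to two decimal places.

Molar mass of (Mg₀.₆₇Fe₀.₃₃)₂SiO₄: 1.34·24.305 + 0.66·55.845 + 1·28.085 + 4·15.999 = 161.507 g/mol.
Mass of O per formula unit: 4 × 15.999 = 63.996 g.
Weight fraction O = 63.996 / 161.507 = 0.3962.

39.62 mass %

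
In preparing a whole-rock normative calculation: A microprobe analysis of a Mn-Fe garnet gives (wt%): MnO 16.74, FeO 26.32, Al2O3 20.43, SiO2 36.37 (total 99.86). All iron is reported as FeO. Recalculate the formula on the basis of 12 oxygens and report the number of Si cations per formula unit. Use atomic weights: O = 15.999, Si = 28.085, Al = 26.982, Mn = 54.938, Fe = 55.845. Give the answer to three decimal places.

3.009 Si apfu

MnO: 16.74/70.937 = 0.23598 mol → 0.23598 mol Mn, 0.23598 mol O.
FeO: 26.32/71.844 = 0.36635 mol → 0.36635 mol Fe, 0.36635 mol O.
Al2O3: 20.43/101.961 = 0.20037 mol → 0.40074 mol Al, 0.60111 mol O.
SiO2: 36.37/60.083 = 0.60533 mol → 0.60533 mol Si, 1.21066 mol O.
Total oxygen = 2.41410 mol. Normalization factor = 12/2.41410 = 4.97080.
Si per 12 O = 0.60533 × 4.97080 = 3.009.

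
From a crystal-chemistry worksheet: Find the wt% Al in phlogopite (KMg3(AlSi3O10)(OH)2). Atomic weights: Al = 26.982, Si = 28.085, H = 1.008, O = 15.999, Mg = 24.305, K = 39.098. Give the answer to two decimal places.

6.47 weight percent

M(KMg3(AlSi3O10)(OH)2) = 417.254 g/mol.
Al contributes 1 × 26.982 = 26.982 g per mole.
26.982/417.254 = 0.0647 → 6.47%.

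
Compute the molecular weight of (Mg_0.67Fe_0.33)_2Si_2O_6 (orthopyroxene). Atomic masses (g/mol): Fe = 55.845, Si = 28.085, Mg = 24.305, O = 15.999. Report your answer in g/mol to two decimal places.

221.59 g/mol

M = 1.34×24.305 + 0.66×55.845 + 2×28.085 + 6×15.999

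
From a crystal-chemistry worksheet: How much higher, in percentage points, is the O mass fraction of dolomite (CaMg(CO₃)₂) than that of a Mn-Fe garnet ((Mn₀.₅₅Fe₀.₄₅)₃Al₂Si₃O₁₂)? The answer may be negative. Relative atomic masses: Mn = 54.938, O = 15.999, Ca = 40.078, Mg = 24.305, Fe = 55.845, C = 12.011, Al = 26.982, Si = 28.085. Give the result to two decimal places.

13.37 percentage points

M(CaMg(CO₃)₂) = 184.399 g/mol, so wt% O = 95.994/184.399 × 100 = 52.06%.
M((Mn₀.₅₅Fe₀.₄₅)₃Al₂Si₃O₁₂) = 496.245 g/mol, so wt% O = 191.988/496.245 × 100 = 38.69%.
52.06 − 38.69 = 13.37 pp.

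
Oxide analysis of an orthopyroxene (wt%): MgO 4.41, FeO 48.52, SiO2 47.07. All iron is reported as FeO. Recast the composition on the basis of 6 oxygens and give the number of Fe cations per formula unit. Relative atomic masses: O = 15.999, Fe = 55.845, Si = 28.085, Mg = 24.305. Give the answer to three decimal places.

1.723 Fe apfu

MgO (M=40.304): mol = 0.10942; Mg = 0.10942, O = 0.10942.
FeO (M=71.844): mol = 0.67535; Fe = 0.67535, O = 0.67535.
SiO2 (M=60.083): mol = 0.78342; Si = 0.78342, O = 1.56684.
ΣO = 2.35161; factor = 6/ΣO = 2.55144.
Fe apfu = 0.67535 × 2.55144 = 1.723.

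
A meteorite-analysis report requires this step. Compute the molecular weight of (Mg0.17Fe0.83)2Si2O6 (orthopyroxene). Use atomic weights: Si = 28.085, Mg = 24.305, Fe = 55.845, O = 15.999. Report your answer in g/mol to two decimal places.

253.13 g/mol

The formula mass is the sum 0.34*24.305 + 1.66*55.845 + 2*28.085 + 6*15.999.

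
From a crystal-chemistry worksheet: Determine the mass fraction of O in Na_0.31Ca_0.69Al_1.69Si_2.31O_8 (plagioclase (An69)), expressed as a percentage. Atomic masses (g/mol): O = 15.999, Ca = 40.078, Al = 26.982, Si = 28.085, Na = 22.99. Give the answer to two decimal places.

Molar mass of Na_0.31Ca_0.69Al_1.69Si_2.31O_8: 0.31·22.99 + 0.69·40.078 + 1.69·26.982 + 2.31·28.085 + 8·15.999 = 273.249 g/mol.
Mass of O per formula unit: 8 × 15.999 = 127.992 g.
Weight fraction O = 127.992 / 273.249 = 0.4684.

46.84 weight percent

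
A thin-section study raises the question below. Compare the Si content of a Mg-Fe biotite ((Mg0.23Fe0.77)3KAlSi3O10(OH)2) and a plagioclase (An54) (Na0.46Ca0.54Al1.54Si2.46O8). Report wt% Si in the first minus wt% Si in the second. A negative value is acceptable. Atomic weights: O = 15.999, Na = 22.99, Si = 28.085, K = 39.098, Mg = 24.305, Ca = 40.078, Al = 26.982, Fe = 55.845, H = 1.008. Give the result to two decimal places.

Si in (Mg0.23Fe0.77)3KAlSi3O10(OH)2: molar mass 490.111 g/mol; 3×28.085 = 84.255 g → 17.19 wt%.
Si in Na0.46Ca0.54Al1.54Si2.46O8: molar mass 270.851 g/mol; 2.46×28.085 = 69.089 g → 25.51 wt%.
Difference = 17.19 − 25.51 = -8.32 percentage points.

-8.32 percentage points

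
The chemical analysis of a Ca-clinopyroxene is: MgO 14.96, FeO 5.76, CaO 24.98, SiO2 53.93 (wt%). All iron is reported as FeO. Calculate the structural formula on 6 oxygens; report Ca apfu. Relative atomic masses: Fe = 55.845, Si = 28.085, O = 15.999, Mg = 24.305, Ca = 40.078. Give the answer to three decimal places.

MgO (M=40.304): mol = 0.37118; Mg = 0.37118, O = 0.37118.
FeO (M=71.844): mol = 0.08017; Fe = 0.08017, O = 0.08017.
CaO (M=56.077): mol = 0.44546; Ca = 0.44546, O = 0.44546.
SiO2 (M=60.083): mol = 0.89759; Si = 0.89759, O = 1.79518.
ΣO = 2.69199; factor = 6/ΣO = 2.22883.
Ca apfu = 0.44546 × 2.22883 = 0.993.

0.993 Ca apfu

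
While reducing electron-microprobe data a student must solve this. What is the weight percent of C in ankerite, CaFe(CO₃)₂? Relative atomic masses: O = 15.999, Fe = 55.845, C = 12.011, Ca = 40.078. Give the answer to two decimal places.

11.12 weight percent

Formula mass = 1×40.078 + 1×55.845 + 2×12.011 + 6×15.999 = 215.939 g/mol, of which 24.022 g is C.
So C makes up 24.022/215.939 = 0.1112 of the mass, i.e. 11.12%.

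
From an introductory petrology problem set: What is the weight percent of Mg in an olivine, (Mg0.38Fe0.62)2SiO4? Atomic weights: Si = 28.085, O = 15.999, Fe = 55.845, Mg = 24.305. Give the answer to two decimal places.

10.27 mass %

Molar mass of (Mg0.38Fe0.62)2SiO4: 0.76×24.305 + 1.24×55.845 + 1×28.085 + 4×15.999 = 179.801 g/mol.
Mass of Mg per formula unit: 0.76 × 24.305 = 18.472 g.
Weight fraction Mg = 18.472 / 179.801 = 0.1027.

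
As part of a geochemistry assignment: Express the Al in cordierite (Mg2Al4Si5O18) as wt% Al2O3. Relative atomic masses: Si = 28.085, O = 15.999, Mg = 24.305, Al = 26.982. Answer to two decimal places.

Formula mass = 584.945 g/mol.
4 Al → 2.0000 mol Al2O3 per formula unit; M(Al2O3) = 101.961, so Al2O3 mass = 203.922 g.
203.922/584.945 × 100 = 34.86 wt%.

34.86 wt%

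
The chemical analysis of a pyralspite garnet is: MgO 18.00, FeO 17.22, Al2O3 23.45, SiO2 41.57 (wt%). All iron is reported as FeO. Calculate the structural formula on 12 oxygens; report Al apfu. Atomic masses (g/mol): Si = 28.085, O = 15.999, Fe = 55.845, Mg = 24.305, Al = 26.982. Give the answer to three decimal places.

18.00 wt% MgO ÷ 40.304 g/mol = 0.44661 mol, giving 0.44661 Mg and 0.44661 O.
17.22 wt% FeO ÷ 71.844 g/mol = 0.23969 mol, giving 0.23969 Fe and 0.23969 O.
23.45 wt% Al2O3 ÷ 101.961 g/mol = 0.22999 mol, giving 0.45998 Al and 0.68997 O.
41.57 wt% SiO2 ÷ 60.083 g/mol = 0.69188 mol, giving 0.69188 Si and 1.38376 O.
Oxygen sums to 2.76003; scaling by 12/2.76003 = 4.34778 puts the formula on 12 O.
Al: 0.45998 × 4.34778 = 2.000 atoms per formula unit.

2.000 Al apfu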